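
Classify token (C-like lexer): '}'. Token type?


Pattern: delimiter/punctuation
Type: PUNCTUATION


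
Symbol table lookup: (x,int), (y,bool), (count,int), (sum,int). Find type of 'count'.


Lookup 'count' → type int


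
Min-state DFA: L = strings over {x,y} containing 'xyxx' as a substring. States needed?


KMP-style automaton: 4 progress states + 1 absorbing accept = 5
Minimal DFA: 5 states


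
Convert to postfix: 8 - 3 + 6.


Left to right (same or higher precedence on left)
Postfix: 8 3 - 6 +


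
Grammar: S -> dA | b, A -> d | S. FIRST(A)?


Per alternative of A: FIRST(d) = {d}; FIRST(S) = {b, d}
FIRST(A) = {b, d}


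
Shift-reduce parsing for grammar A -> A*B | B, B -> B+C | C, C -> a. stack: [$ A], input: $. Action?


start symbol A on stack, input exhausted
Action: accept


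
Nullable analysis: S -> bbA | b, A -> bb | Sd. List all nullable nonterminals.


A nonterminal is nullable iff some alternative derives ε (directly, or every symbol in it is nullable)
Nullable: {}


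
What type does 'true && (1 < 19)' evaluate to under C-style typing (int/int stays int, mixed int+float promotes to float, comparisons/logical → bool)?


Operand types: bool && bool
Rule: logical operators take bool operands and yield bool
Result type: bool


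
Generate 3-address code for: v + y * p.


Break into single-operator statements:
t1 = y * p
t2 = v + t1


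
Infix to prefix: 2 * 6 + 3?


left-to-right (same/higher precedence on left): tree is (+ (* 2 6) 3)
Prefix: + * 2 6 3


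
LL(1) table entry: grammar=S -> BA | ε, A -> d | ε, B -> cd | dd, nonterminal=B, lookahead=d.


For [B, d]: 'd' ∈ FIRST(dd)
Entry: B -> dd


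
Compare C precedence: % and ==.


'%' is multiplicative (level 10); '==' is equality (level 6)
Higher level binds tighter
'%' has higher precedence than '=='


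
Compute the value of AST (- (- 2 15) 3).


Evaluate inner: (- 2 15) = -13
Evaluate root: (- -13 3) = -16
Result: -16


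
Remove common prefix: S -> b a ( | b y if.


Common prefix: 'b'
Factored: S -> b S', S' -> a ( | y if


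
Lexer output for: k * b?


Scan left to right, longest-match per lexeme
Tokens: ID(k), OP(*), ID(b)


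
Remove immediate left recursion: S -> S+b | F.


Left-recursive alternatives: S+b; non-recursive: F
Introduce S': S -> FS', S' -> +bS' | ε


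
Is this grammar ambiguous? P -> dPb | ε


balanced d^n…b^n: each string has a unique parse
Unambiguous


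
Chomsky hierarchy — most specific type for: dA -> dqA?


LHS has context (more than one symbol) and |LHS| ≤ |RHS|
Classification: Type 1 (Context-Sensitive)


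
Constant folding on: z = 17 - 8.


17 - 8 = 9 at compile time
Optimized: z = 9


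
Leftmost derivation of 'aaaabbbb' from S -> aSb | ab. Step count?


Derivation: S => aSb => aaSbb => aaaSbbb => aaaabbbb
Steps: 4


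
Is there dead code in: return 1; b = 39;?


statement follows a return and is unreachable
Dead: 'b = 39'


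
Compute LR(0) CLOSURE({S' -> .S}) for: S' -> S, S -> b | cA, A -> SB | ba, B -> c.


Start: S' -> .S
For each item with dot before a nonterminal B, add B -> .γ for every B-production
Closure: [S' -> .S, S -> .b, S -> .cA]


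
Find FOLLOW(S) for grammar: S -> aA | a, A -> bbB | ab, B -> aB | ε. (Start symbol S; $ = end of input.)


$ ∈ FOLLOW(S). For each A -> αBβ: add FIRST(β)\{ε} to FOLLOW(B); if β nullable, add FOLLOW(A).
FOLLOW(S) = {$}


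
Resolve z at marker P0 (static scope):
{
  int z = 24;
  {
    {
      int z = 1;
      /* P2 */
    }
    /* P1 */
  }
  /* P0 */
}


z declared in the same block as P0
z = 24


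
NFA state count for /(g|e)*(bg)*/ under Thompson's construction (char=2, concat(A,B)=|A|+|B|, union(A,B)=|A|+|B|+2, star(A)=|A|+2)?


Syntax tree has 4 char leaf(s), 1 union(s), 2 star(s)
chars contribute 4×2 = 8; each union adds +2; each star adds +2
Total: 8 + 2 + 4 = 14 states


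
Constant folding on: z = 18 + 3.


18 + 3 = 21 at compile time
Optimized: z = 21


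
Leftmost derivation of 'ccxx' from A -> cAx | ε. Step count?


Derivation: A => cAx => ccAxx => ccxx
Steps: 3


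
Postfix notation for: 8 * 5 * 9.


Left to right (same or higher precedence on left)
Postfix: 8 5 * 9 *


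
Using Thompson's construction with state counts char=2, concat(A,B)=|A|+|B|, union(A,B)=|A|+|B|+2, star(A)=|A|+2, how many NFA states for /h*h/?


Syntax tree has 2 char leaf(s), 0 union(s), 1 star(s)
chars contribute 2×2 = 4; each union adds +2; each star adds +2
Total: 4 + 0 + 2 = 6 states


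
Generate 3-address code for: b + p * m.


Break into single-operator statements:
t1 = p * m
t2 = b + t1


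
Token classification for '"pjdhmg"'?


Pattern: double-quoted sequence
Type: STRING_LITERAL


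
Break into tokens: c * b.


Scan left to right, longest-match per lexeme
Tokens: ID(c), OP(*), ID(b)


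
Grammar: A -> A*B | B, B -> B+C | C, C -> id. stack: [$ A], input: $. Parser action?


start symbol A on stack, input exhausted
Action: accept


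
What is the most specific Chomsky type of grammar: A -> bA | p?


Right-linear: every RHS is a terminal or a terminal followed by one nonterminal
Classification: Type 3 (Regular)


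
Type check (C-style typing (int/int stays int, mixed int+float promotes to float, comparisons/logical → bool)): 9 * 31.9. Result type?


Operand types: int * float
Rule: mixed int/float promotes to float; int/int stays int
Result type: float


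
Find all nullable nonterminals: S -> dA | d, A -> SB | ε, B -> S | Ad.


A nonterminal is nullable iff some alternative derives ε (directly, or every symbol in it is nullable)
Nullable: {A}


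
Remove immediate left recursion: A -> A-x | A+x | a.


Left-recursive alternatives: A-x, A+x; non-recursive: a
Introduce A': A -> aA', A' -> -xA' | +xA' | ε


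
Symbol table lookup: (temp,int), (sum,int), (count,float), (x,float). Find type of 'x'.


Lookup 'x' → type float


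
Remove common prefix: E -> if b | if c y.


Common prefix: 'if'
Factored: E -> if E', E' -> b | c y


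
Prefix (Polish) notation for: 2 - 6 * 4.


'*' binds tighter: tree is (- 2 (* 6 4))
Prefix: - 2 * 6 4


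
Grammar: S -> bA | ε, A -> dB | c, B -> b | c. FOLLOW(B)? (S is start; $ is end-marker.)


$ ∈ FOLLOW(S). For each A -> αBβ: add FIRST(β)\{ε} to FOLLOW(B); if β nullable, add FOLLOW(A).
FOLLOW(B) = {$}


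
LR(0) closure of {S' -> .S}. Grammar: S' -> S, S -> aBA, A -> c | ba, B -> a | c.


Start: S' -> .S
For each item with dot before a nonterminal B, add B -> .γ for every B-production
Closure: [S' -> .S, S -> .aBA]


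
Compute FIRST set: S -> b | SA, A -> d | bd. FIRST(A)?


Per alternative of A: FIRST(d) = {d}; FIRST(bd) = {b}
FIRST(A) = {b, d}


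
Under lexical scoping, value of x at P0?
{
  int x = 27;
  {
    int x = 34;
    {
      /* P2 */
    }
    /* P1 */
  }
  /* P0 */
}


x declared in the same block as P0
x = 27


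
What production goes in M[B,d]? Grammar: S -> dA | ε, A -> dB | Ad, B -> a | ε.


For [B, d]: ε is nullable and 'd' ∈ FOLLOW(B)
Entry: B -> ε


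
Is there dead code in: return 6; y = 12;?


statement follows a return and is unreachable
Dead: 'y = 12'


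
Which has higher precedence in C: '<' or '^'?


'<' is relational (level 7); '^' is bitwise XOR (level 4)
Higher level binds tighter
'<' has higher precedence than '^'


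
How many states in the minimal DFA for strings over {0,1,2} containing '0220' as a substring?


KMP-style automaton: 4 progress states + 1 absorbing accept = 5
Minimal DFA: 5 states


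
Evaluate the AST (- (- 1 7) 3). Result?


Evaluate inner: (- 1 7) = -6
Evaluate root: (- -6 3) = -9
Result: -9


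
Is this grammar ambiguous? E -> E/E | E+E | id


'id/id+id' has two parse trees (no precedence encoded between / and +)
Ambiguous


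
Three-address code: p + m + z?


Break into single-operator statements:
t1 = p + m
t2 = t1 + z


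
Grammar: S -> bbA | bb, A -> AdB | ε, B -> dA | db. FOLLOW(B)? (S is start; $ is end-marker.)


$ ∈ FOLLOW(S). For each A -> αBβ: add FIRST(β)\{ε} to FOLLOW(B); if β nullable, add FOLLOW(A).
FOLLOW(B) = {$, d}


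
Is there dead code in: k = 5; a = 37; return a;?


k is assigned but never read
Dead: 'k = 5'


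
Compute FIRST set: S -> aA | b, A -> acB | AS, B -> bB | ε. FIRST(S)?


Per alternative of S: FIRST(aA) = {a}; FIRST(b) = {b}
FIRST(S) = {a, b}


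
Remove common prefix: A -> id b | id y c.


Common prefix: 'id'
Factored: A -> id A', A' -> b | y c


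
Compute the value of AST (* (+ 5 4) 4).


Evaluate inner: (+ 5 4) = 9
Evaluate root: (* 9 4) = 36
Result: 36


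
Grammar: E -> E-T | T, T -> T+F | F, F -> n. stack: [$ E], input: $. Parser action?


start symbol E on stack, input exhausted
Action: accept


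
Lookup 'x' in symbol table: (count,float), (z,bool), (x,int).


Lookup 'x' → type int


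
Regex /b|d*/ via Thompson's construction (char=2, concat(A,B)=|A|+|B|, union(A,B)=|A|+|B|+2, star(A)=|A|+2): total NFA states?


Syntax tree has 2 char leaf(s), 1 union(s), 1 star(s)
chars contribute 2×2 = 4; each union adds +2; each star adds +2
Total: 4 + 2 + 2 = 8 states


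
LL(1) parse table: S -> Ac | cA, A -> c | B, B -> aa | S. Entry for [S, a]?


For [S, a]: 'a' ∈ FIRST(Ac)
Entry: S -> Ac


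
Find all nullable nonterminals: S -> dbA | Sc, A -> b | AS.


A nonterminal is nullable iff some alternative derives ε (directly, or every symbol in it is nullable)
Nullable: {}


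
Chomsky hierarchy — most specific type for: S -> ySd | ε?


Single nonterminal LHS, but y^n d^n is not regular
Classification: Type 2 (Context-Free)


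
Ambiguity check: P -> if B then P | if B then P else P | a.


dangling else: 'if B then if B then a else a' parses two ways
Ambiguous


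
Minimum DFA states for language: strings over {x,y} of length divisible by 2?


Track length mod 2: states 0..1, accept at 0
Minimal DFA: 2 states


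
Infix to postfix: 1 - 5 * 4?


* has higher precedence, evaluate 5*4 first
Postfix: 1 5 4 * -


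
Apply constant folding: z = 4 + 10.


4 + 10 = 14 at compile time
Optimized: z = 14


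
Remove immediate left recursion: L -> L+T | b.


Left-recursive alternatives: L+T; non-recursive: b
Introduce L': L -> bL', L' -> +TL' | ε


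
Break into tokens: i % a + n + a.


Scan left to right, longest-match per lexeme
Tokens: ID(i), OP(%), ID(a), OP(+), ID(n), OP(+), ID(a)


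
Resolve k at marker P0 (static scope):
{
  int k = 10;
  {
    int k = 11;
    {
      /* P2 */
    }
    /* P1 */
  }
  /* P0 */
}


k declared in the same block as P0
k = 10


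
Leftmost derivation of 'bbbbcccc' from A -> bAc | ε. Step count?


Derivation: A => bAc => bbAcc => bbbAccc => bbbbAcccc => bbbbcccc
Steps: 5


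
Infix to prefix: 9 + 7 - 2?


left-to-right (same/higher precedence on left): tree is (- (+ 9 7) 2)
Prefix: - + 9 7 2


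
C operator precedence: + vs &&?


'+' is additive (level 9); '&&' is logical AND (level 2)
Higher level binds tighter
'+' has higher precedence than '&&'


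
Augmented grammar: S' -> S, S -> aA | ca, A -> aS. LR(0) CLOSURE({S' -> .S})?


Start: S' -> .S
For each item with dot before a nonterminal B, add B -> .γ for every B-production
Closure: [S' -> .S, S -> .aA, S -> .ca]


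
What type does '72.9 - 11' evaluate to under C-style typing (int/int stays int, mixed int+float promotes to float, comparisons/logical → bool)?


Operand types: float - int
Rule: mixed int/float promotes to float; int/int stays int
Result type: float


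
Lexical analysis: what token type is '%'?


Pattern: operator symbol
Type: OPERATOR


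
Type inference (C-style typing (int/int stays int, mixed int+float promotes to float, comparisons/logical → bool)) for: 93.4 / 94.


Operand types: float / int
Rule: mixed int/float promotes to float; int/int stays int
Result type: float


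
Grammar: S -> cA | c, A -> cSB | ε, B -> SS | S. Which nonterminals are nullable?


A nonterminal is nullable iff some alternative derives ε (directly, or every symbol in it is nullable)
Nullable: {A}


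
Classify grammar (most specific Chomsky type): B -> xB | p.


Right-linear: every RHS is a terminal or a terminal followed by one nonterminal
Classification: Type 3 (Regular)


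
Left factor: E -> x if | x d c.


Common prefix: 'x'
Factored: E -> x E', E' -> if | d c


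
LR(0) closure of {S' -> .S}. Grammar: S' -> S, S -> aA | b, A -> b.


Start: S' -> .S
For each item with dot before a nonterminal B, add B -> .γ for every B-production
Closure: [S' -> .S, S -> .aA, S -> .b]


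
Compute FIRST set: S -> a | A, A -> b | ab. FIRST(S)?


Per alternative of S: FIRST(a) = {a}; FIRST(A) = {a, b}
FIRST(S) = {a, b}


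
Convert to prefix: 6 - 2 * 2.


'*' binds tighter: tree is (- 6 (* 2 2))
Prefix: - 6 * 2 2


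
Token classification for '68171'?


Pattern: digits only
Type: INTEGER_LITERAL


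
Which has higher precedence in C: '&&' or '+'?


'+' is additive (level 9); '&&' is logical AND (level 2)
Higher level binds tighter
'+' has higher precedence than '&&'


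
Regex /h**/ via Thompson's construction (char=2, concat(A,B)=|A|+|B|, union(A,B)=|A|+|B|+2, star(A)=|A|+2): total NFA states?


Syntax tree has 1 char leaf(s), 0 union(s), 2 star(s)
chars contribute 1×2 = 2; each union adds +2; each star adds +2
Total: 2 + 0 + 4 = 6 states


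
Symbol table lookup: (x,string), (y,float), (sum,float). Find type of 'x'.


Lookup 'x' → type string


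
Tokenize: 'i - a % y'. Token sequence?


Scan left to right, longest-match per lexeme
Tokens: ID(i), OP(-), ID(a), OP(%), ID(y)


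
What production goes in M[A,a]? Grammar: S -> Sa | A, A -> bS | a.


For [A, a]: 'a' ∈ FIRST(a)
Entry: A -> a


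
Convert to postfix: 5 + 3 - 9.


Left to right (same or higher precedence on left)
Postfix: 5 3 + 9 -


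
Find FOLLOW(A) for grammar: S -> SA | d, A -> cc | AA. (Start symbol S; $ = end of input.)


$ ∈ FOLLOW(S). For each A -> αBβ: add FIRST(β)\{ε} to FOLLOW(B); if β nullable, add FOLLOW(A).
FOLLOW(A) = {$, c}


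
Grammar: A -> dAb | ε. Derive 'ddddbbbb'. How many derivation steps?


Derivation: A => dAb => ddAbb => dddAbbb => ddddAbbbb => ddddbbbb
Steps: 5


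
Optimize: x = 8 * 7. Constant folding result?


8 * 7 = 56 at compile time
Optimized: x = 56


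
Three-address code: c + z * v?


Break into single-operator statements:
t1 = z * v
t2 = c + t1


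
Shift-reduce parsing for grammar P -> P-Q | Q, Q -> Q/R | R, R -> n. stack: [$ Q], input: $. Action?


lookahead ∉ {/} so Q won't extend; reduce P -> Q
Action: reduce (P -> Q)


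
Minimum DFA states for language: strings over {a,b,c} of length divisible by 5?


Track length mod 5: states 0..4, accept at 0
Minimal DFA: 5 states


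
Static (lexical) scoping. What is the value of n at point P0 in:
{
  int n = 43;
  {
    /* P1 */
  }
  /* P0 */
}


n declared in the same block as P0
n = 43


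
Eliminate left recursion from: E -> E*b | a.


Left-recursive alternatives: E*b; non-recursive: a
Introduce E': E -> aE', E' -> *bE' | ε


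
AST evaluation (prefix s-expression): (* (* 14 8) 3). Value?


Evaluate inner: (* 14 8) = 112
Evaluate root: (* 112 3) = 336
Result: 336


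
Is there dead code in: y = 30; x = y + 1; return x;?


y is read by x's definition; x is returned
No dead code


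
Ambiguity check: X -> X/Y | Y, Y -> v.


precedence layered via separate nonterminal Y: deterministic
Unambiguous


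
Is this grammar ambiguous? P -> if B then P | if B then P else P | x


dangling else: 'if B then if B then x else x' parses two ways
Ambiguous


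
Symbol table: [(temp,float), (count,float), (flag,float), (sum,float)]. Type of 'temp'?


Lookup 'temp' → type float


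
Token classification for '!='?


Pattern: operator symbol
Type: OPERATOR


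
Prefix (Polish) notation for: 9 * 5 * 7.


left-to-right (same/higher precedence on left): tree is (* (* 9 5) 7)
Prefix: * * 9 5 7


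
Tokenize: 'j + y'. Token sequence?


Scan left to right, longest-match per lexeme
Tokens: ID(j), OP(+), ID(y)


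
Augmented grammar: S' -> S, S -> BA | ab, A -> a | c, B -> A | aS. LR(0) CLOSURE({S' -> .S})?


Start: S' -> .S
For each item with dot before a nonterminal B, add B -> .γ for every B-production
Closure: [S' -> .S, S -> .BA, S -> .ab, B -> .A, B -> .aS, A -> .a, A -> .c]


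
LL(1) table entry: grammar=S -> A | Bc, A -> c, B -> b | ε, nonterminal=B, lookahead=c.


For [B, c]: ε is nullable and 'c' ∈ FOLLOW(B)
Entry: B -> ε


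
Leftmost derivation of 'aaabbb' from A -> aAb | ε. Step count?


Derivation: A => aAb => aaAbb => aaaAbbb => aaabbb
Steps: 4


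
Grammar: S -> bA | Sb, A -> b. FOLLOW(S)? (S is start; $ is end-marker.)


$ ∈ FOLLOW(S). For each A -> αBβ: add FIRST(β)\{ε} to FOLLOW(B); if β nullable, add FOLLOW(A).
FOLLOW(S) = {$, b}


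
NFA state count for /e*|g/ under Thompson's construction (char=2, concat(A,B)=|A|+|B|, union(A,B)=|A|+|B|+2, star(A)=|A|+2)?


Syntax tree has 2 char leaf(s), 1 union(s), 1 star(s)
chars contribute 2×2 = 4; each union adds +2; each star adds +2
Total: 4 + 2 + 2 = 8 states


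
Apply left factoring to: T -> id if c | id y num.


Common prefix: 'id'
Factored: T -> id T', T' -> if c | y num


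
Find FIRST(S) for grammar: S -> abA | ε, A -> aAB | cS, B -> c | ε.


Per alternative of S: FIRST(abA) = {a}; FIRST(ε) = {ε}
FIRST(S) = {a, ε}


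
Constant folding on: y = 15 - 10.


15 - 10 = 5 at compile time
Optimized: y = 5


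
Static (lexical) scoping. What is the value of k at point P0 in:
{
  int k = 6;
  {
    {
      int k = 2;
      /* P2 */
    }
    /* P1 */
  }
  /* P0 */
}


k declared in the same block as P0
k = 6


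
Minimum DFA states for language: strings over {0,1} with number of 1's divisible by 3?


Track (count of 1) mod 3: states 0..2, accept at 0
Minimal DFA: 3 states


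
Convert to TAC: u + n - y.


Break into single-operator statements:
t1 = u + n
t2 = t1 - y


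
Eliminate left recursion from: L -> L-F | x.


Left-recursive alternatives: L-F; non-recursive: x
Introduce L': L -> xL', L' -> -FL' | ε


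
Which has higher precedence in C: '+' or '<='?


'+' is additive (level 9); '<=' is relational (level 7)
Higher level binds tighter
'+' has higher precedence than '<='


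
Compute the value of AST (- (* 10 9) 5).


Evaluate inner: (* 10 9) = 90
Evaluate root: (- 90 5) = 85
Result: 85


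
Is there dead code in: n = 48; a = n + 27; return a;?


n is read by a's definition; a is returned
No dead code


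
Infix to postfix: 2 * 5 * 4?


Left to right (same or higher precedence on left)
Postfix: 2 5 * 4 *


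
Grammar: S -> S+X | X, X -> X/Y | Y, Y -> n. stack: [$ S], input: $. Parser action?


start symbol S on stack, input exhausted
Action: accept


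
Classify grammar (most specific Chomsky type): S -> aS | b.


Right-linear: every RHS is a terminal or a terminal followed by one nonterminal
Classification: Type 3 (Regular)


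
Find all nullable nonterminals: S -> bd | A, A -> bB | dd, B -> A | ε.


A nonterminal is nullable iff some alternative derives ε (directly, or every symbol in it is nullable)
Nullable: {B}


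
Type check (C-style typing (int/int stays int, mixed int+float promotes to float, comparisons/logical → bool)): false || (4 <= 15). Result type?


Operand types: bool || bool
Rule: logical operators take bool operands and yield bool
Result type: bool


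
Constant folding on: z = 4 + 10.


4 + 10 = 14 at compile time
Optimized: z = 14


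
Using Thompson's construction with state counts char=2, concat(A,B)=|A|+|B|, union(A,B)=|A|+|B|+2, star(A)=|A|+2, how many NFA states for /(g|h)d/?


Syntax tree has 3 char leaf(s), 1 union(s), 0 star(s)
chars contribute 3×2 = 6; each union adds +2; each star adds +2
Total: 6 + 2 + 0 = 8 states


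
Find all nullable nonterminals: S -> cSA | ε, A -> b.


A nonterminal is nullable iff some alternative derives ε (directly, or every symbol in it is nullable)
Nullable: {S}


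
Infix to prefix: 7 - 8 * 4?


'*' binds tighter: tree is (- 7 (* 8 4))
Prefix: - 7 * 8 4


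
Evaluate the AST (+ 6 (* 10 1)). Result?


Evaluate inner: (* 10 1) = 10
Evaluate root: (+ 6 10) = 16
Result: 16


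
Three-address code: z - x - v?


Break into single-operator statements:
t1 = z - x
t2 = t1 - v


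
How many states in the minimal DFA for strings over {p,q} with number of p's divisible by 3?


Track (count of p) mod 3: states 0..2, accept at 0
Minimal DFA: 3 states


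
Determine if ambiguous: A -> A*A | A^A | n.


'n*n^n' has two parse trees (no precedence encoded between * and ^)
Ambiguous


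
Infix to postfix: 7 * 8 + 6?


Left to right (same or higher precedence on left)
Postfix: 7 8 * 6 +


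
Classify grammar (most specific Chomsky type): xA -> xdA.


LHS has context (more than one symbol) and |LHS| ≤ |RHS|
Classification: Type 1 (Context-Sensitive)


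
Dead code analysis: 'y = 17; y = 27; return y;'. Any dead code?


first assignment to y is overwritten before any read
Dead: 'y = 17'


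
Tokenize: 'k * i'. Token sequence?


Scan left to right, longest-match per lexeme
Tokens: ID(k), OP(*), ID(i)


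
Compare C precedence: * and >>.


'*' is multiplicative (level 10); '>>' is shift (level 8)
Higher level binds tighter
'*' has higher precedence than '>>'


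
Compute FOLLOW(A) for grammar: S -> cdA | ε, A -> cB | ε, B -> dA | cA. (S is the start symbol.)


$ ∈ FOLLOW(S). For each A -> αBβ: add FIRST(β)\{ε} to FOLLOW(B); if β nullable, add FOLLOW(A).
FOLLOW(A) = {$}


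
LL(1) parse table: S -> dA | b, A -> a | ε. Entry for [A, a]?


For [A, a]: 'a' ∈ FIRST(a)
Entry: A -> a


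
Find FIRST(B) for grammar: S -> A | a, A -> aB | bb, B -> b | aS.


Per alternative of B: FIRST(b) = {b}; FIRST(aS) = {a}
FIRST(B) = {a, b}


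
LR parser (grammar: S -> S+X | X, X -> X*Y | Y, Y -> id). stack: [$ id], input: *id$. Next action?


'id' on top is the handle for Y -> id
Action: reduce (Y -> id)


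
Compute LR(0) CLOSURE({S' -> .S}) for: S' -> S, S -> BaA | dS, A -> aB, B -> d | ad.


Start: S' -> .S
For each item with dot before a nonterminal B, add B -> .γ for every B-production
Closure: [S' -> .S, S -> .BaA, S -> .dS, B -> .d, B -> .ad]


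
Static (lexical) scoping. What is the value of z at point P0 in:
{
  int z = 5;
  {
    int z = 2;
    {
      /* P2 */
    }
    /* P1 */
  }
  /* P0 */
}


z declared in the same block as P0
z = 5


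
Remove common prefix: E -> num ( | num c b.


Common prefix: 'num'
Factored: E -> num E', E' -> ( | c b


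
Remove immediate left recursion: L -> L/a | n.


Left-recursive alternatives: L/a; non-recursive: n
Introduce L': L -> nL', L' -> /aL' | ε


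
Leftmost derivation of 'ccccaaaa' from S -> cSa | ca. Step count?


Derivation: S => cSa => ccSaa => cccSaaa => ccccaaaa
Steps: 4


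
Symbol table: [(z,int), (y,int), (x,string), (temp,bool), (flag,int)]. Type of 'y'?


Lookup 'y' → type int


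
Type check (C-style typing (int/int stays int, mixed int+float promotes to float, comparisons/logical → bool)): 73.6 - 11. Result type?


Operand types: float - int
Rule: mixed int/float promotes to float; int/int stays int
Result type: float


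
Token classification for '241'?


Pattern: digits only
Type: INTEGER_LITERAL


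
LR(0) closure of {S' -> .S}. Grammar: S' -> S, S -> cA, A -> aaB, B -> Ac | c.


Start: S' -> .S
For each item with dot before a nonterminal B, add B -> .γ for every B-production
Closure: [S' -> .S, S -> .cA]


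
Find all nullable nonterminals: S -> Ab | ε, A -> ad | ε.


A nonterminal is nullable iff some alternative derives ε (directly, or every symbol in it is nullable)
Nullable: {A, S}


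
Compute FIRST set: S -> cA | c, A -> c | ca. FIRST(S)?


Per alternative of S: FIRST(cA) = {c}; FIRST(c) = {c}
FIRST(S) = {c}


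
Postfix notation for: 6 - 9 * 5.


* has higher precedence, evaluate 9*5 first
Postfix: 6 9 5 * -


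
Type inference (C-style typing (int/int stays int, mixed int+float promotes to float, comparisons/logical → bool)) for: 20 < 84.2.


Operand types: int < float
Rule: comparison yields bool
Result type: bool


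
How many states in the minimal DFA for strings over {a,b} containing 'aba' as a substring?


KMP-style automaton: 3 progress states + 1 absorbing accept = 4
Minimal DFA: 4 states


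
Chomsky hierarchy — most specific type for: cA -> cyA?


LHS has context (more than one symbol) and |LHS| ≤ |RHS|
Classification: Type 1 (Context-Sensitive)


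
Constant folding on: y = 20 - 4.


20 - 4 = 16 at compile time
Optimized: y = 16


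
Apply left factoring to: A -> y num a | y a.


Common prefix: 'y'
Factored: A -> y A', A' -> num a | a


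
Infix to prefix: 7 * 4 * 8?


left-to-right (same/higher precedence on left): tree is (* (* 7 4) 8)
Prefix: * * 7 4 8


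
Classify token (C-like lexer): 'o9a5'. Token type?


Pattern: letter/underscore followed by alphanumerics, not a keyword
Type: IDENTIFIER


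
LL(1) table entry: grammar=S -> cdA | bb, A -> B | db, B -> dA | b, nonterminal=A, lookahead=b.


For [A, b]: 'b' ∈ FIRST(B)
Entry: A -> B


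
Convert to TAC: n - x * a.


Break into single-operator statements:
t1 = x * a
t2 = n - t1


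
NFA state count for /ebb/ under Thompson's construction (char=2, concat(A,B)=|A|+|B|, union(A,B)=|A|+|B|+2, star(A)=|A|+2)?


Syntax tree has 3 char leaf(s), 0 union(s), 0 star(s)
chars contribute 3×2 = 6; each union adds +2; each star adds +2
Total: 6 + 0 + 0 = 6 states


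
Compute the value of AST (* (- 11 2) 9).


Evaluate inner: (- 11 2) = 9
Evaluate root: (* 9 9) = 81
Result: 81


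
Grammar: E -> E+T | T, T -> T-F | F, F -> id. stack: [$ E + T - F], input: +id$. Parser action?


handle 'T-F' on top
Action: reduce (T -> T-F)


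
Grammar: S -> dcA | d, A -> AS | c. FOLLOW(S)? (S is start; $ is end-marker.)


$ ∈ FOLLOW(S). For each A -> αBβ: add FIRST(β)\{ε} to FOLLOW(B); if β nullable, add FOLLOW(A).
FOLLOW(S) = {$, d}


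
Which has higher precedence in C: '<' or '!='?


'<' is relational (level 7); '!=' is equality (level 6)
Higher level binds tighter
'<' has higher precedence than '!='


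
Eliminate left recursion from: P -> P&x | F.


Left-recursive alternatives: P&x; non-recursive: F
Introduce P': P -> FP', P' -> &xP' | ε


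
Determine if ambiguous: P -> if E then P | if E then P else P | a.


dangling else: 'if E then if E then a else a' parses two ways
Ambiguous


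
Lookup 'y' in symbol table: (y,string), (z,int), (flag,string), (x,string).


Lookup 'y' → type string


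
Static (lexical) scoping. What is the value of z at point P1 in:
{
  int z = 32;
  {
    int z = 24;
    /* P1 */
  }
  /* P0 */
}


z declared in the same block as P1
z = 24


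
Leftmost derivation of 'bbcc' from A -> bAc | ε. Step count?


Derivation: A => bAc => bbAcc => bbcc
Steps: 3


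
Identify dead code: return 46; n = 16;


statement follows a return and is unreachable
Dead: 'n = 16'


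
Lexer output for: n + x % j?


Scan left to right, longest-match per lexeme
Tokens: ID(n), OP(+), ID(x), OP(%), ID(j)


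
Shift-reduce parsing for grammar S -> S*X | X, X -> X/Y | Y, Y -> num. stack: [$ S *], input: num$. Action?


no handle ('S*' is not any RHS); shift 'num'
Action: shift


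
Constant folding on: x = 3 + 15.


3 + 15 = 18 at compile time
Optimized: x = 18


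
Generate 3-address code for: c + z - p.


Break into single-operator statements:
t1 = c + z
t2 = t1 - p


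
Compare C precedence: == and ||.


'==' is equality (level 6); '||' is logical OR (level 1)
Higher level binds tighter
'==' has higher precedence than '||'


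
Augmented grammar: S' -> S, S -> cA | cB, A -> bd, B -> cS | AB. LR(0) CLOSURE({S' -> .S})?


Start: S' -> .S
For each item with dot before a nonterminal B, add B -> .γ for every B-production
Closure: [S' -> .S, S -> .cA, S -> .cB]


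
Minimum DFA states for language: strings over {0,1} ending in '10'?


Track the longest suffix of input matching a prefix of '10': 3 classes (prefixes of length 0..2)
Minimal DFA: 3 states


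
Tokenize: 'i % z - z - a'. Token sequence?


Scan left to right, longest-match per lexeme
Tokens: ID(i), OP(%), ID(z), OP(-), ID(z), OP(-), ID(a)


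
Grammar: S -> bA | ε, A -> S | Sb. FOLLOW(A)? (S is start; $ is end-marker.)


$ ∈ FOLLOW(S). For each A -> αBβ: add FIRST(β)\{ε} to FOLLOW(B); if β nullable, add FOLLOW(A).
FOLLOW(A) = {$, b}


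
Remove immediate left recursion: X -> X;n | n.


Left-recursive alternatives: X;n; non-recursive: n
Introduce X': X -> nX', X' -> ;nX' | ε


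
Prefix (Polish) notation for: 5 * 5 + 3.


left-to-right (same/higher precedence on left): tree is (+ (* 5 5) 3)
Prefix: + * 5 5 3


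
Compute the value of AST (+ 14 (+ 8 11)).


Evaluate inner: (+ 8 11) = 19
Evaluate root: (+ 14 19) = 33
Result: 33


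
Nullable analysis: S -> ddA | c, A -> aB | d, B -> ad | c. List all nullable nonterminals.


A nonterminal is nullable iff some alternative derives ε (directly, or every symbol in it is nullable)
Nullable: {}


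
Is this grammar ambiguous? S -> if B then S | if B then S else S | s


dangling else: 'if B then if B then s else s' parses two ways
Ambiguous


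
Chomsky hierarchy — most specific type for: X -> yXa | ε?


Single nonterminal LHS, but y^n a^n is not regular
Classification: Type 2 (Context-Free)


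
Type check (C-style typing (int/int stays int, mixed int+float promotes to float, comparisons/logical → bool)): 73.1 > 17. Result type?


Operand types: float > int
Rule: comparison yields bool
Result type: bool


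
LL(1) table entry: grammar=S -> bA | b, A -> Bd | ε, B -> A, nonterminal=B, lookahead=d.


For [B, d]: 'd' ∈ FIRST(A)
Entry: B -> A


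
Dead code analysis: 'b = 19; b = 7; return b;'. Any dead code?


first assignment to b is overwritten before any read
Dead: 'b = 19'


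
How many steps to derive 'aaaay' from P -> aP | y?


Derivation: P => aP => aaP => aaaP => aaaaP => aaaay
Steps: 5


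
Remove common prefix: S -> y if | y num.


Common prefix: 'y'
Factored: S -> y S', S' -> if | num


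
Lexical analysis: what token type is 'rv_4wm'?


Pattern: letter/underscore followed by alphanumerics, not a keyword
Type: IDENTIFIER


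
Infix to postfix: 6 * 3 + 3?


Left to right (same or higher precedence on left)
Postfix: 6 3 * 3 +


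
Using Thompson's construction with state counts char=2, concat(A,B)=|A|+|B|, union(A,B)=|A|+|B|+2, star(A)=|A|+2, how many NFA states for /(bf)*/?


Syntax tree has 2 char leaf(s), 0 union(s), 1 star(s)
chars contribute 2×2 = 4; each union adds +2; each star adds +2
Total: 4 + 0 + 2 = 6 states


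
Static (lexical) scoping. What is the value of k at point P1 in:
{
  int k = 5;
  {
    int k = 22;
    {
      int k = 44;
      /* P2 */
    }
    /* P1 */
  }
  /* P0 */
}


k declared in the same block as P1
k = 22


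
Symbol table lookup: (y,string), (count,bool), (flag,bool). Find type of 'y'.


Lookup 'y' → type string


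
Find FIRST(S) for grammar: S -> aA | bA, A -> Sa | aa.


Per alternative of S: FIRST(aA) = {a}; FIRST(bA) = {b}
FIRST(S) = {a, b}


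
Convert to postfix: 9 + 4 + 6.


Left to right (same or higher precedence on left)
Postfix: 9 4 + 6 +


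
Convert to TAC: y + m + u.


Break into single-operator statements:
t1 = y + m
t2 = t1 + u


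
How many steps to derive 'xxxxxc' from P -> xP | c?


Derivation: P => xP => xxP => xxxP => xxxxP => xxxxxP => xxxxxc
Steps: 6


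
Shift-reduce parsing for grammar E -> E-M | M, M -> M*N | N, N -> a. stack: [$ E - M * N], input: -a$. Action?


handle 'M*N' on top
Action: reduce (M -> M*N)


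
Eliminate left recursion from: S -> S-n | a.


Left-recursive alternatives: S-n; non-recursive: a
Introduce S': S -> aS', S' -> -nS' | ε


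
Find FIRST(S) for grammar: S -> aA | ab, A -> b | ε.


Per alternative of S: FIRST(aA) = {a}; FIRST(ab) = {a}
FIRST(S) = {a}


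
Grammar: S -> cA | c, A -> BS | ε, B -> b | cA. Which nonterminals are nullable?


A nonterminal is nullable iff some alternative derives ε (directly, or every symbol in it is nullable)
Nullable: {A}


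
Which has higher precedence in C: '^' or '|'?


'^' is bitwise XOR (level 4); '|' is bitwise OR (level 3)
Higher level binds tighter
'^' has higher precedence than '|'


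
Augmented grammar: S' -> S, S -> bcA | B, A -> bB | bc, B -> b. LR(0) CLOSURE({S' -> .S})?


Start: S' -> .S
For each item with dot before a nonterminal B, add B -> .γ for every B-production
Closure: [S' -> .S, S -> .bcA, S -> .B, B -> .b]


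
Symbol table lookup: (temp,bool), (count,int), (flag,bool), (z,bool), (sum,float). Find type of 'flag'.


Lookup 'flag' → type bool


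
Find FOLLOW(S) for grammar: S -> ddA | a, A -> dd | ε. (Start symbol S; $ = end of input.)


$ ∈ FOLLOW(S). For each A -> αBβ: add FIRST(β)\{ε} to FOLLOW(B); if β nullable, add FOLLOW(A).
FOLLOW(S) = {$}


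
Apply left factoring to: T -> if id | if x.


Common prefix: 'if'
Factored: T -> if T', T' -> id | x


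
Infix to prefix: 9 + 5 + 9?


left-to-right (same/higher precedence on left): tree is (+ (+ 9 5) 9)
Prefix: + + 9 5 9


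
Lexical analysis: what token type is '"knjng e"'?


Pattern: double-quoted sequence
Type: STRING_LITERAL


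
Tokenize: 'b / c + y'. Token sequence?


Scan left to right, longest-match per lexeme
Tokens: ID(b), OP(/), ID(c), OP(+), ID(y)


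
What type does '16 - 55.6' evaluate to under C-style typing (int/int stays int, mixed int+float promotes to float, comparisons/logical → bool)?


Operand types: int - float
Rule: mixed int/float promotes to float; int/int stays int
Result type: float


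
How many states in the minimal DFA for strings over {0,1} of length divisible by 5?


Track length mod 5: states 0..4, accept at 0
Minimal DFA: 5 states


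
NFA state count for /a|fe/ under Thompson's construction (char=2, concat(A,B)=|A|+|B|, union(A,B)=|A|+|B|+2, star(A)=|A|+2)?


Syntax tree has 3 char leaf(s), 1 union(s), 0 star(s)
chars contribute 3×2 = 6; each union adds +2; each star adds +2
Total: 6 + 2 + 0 = 8 states


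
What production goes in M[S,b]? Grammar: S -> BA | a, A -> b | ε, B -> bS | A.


For [S, b]: 'b' ∈ FIRST(BA)
Entry: S -> BA


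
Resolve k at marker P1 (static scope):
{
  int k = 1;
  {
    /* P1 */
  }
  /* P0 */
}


P1's block does not declare k; resolves to the enclosing declaration at depth 0
k = 1


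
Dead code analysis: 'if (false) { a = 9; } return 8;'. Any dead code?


condition is constant false, so the whole block is unreachable
Dead: 'if (false) { a = 9; }'


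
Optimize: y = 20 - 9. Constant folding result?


20 - 9 = 11 at compile time
Optimized: y = 11


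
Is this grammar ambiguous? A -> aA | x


right-linear, alternatives start with distinct terminals 'a' vs 'x': unique leftmost derivation
Unambiguous


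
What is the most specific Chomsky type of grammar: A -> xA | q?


Right-linear: every RHS is a terminal or a terminal followed by one nonterminal
Classification: Type 3 (Regular)


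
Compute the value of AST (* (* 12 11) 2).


Evaluate inner: (* 12 11) = 132
Evaluate root: (* 132 2) = 264
Result: 264


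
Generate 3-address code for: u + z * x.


Break into single-operator statements:
t1 = z * x
t2 = u + t1


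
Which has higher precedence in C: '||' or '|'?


'|' is bitwise OR (level 3); '||' is logical OR (level 1)
Higher level binds tighter
'|' has higher precedence than '||'


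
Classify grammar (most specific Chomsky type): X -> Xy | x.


Left-linear: every RHS is a terminal or one nonterminal followed by a terminal
Classification: Type 3 (Regular)


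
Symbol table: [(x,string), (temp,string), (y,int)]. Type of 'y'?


Lookup 'y' → type int


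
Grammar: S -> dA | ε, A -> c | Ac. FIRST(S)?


Per alternative of S: FIRST(dA) = {d}; FIRST(ε) = {ε}
FIRST(S) = {d, ε}


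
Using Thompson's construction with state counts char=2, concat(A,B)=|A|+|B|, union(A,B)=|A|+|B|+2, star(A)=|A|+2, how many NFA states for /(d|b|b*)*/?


Syntax tree has 3 char leaf(s), 2 union(s), 2 star(s)
chars contribute 3×2 = 6; each union adds +2; each star adds +2
Total: 6 + 4 + 4 = 14 states


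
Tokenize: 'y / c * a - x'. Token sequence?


Scan left to right, longest-match per lexeme
Tokens: ID(y), OP(/), ID(c), OP(*), ID(a), OP(-), ID(x)


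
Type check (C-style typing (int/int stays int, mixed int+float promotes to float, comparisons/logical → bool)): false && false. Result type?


Operand types: bool && bool
Rule: logical operators take bool operands and yield bool
Result type: bool


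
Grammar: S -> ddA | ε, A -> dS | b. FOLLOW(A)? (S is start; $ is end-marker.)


$ ∈ FOLLOW(S). For each A -> αBβ: add FIRST(β)\{ε} to FOLLOW(B); if β nullable, add FOLLOW(A).
FOLLOW(A) = {$}


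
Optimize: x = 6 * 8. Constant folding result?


6 * 8 = 48 at compile time
Optimized: x = 48


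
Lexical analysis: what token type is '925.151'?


Pattern: digits with a decimal point
Type: FLOAT_LITERAL


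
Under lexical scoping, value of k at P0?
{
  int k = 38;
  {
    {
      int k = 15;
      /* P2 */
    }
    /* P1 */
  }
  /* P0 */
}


k declared in the same block as P0
k = 38


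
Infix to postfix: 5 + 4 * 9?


* has higher precedence, evaluate 4*9 first
Postfix: 5 4 9 * +


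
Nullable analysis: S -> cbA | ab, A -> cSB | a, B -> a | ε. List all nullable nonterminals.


A nonterminal is nullable iff some alternative derives ε (directly, or every symbol in it is nullable)
Nullable: {B}


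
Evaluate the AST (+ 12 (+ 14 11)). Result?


Evaluate inner: (+ 14 11) = 25
Evaluate root: (+ 12 25) = 37
Result: 37


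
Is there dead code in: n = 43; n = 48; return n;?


first assignment to n is overwritten before any read
Dead: 'n = 43'


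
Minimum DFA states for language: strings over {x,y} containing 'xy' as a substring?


KMP-style automaton: 2 progress states + 1 absorbing accept = 3
Minimal DFA: 3 states


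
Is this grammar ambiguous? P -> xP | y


right-linear, alternatives start with distinct terminals 'x' vs 'y': unique leftmost derivation
Unambiguous


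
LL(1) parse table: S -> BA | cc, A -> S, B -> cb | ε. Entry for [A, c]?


For [A, c]: 'c' ∈ FIRST(S)
Entry: A -> S


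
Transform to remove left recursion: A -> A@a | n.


Left-recursive alternatives: A@a; non-recursive: n
Introduce A': A -> nA', A' -> @aA' | ε


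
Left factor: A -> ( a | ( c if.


Common prefix: '('
Factored: A -> ( A', A' -> a | c if
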